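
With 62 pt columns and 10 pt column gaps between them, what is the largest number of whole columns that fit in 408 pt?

5 columns

k columns need k·62 + (k−1)·10 = k·72 − 10.
k·72 − 10 ≤ 408 → k ≤ 418 / 72 ≈ 5.81, so k = 5.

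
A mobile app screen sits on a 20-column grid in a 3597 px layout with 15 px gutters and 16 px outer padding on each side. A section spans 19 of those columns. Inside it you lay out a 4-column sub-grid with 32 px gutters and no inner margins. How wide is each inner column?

Take off 32 px of margins, leaving 3565 px.
Subtracting 19 gutters of 15 leaves 3280 for 20 columns, so c = 164 px.
Span of 19: 19·164 + 18·15 = 3116 + 270 = 3386 px.
4 columns + 3 gutters: 4d + 3·32 = 3386.
4d = 3386 − 96 = 3290, so d = 822.5 px.

822.5 px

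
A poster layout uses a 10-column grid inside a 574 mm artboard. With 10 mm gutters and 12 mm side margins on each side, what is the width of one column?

46 mm

Content width = 574 − 2·12 = 550 mm.
550 − 9·10 = 460; ÷10 gives c = 46 mm.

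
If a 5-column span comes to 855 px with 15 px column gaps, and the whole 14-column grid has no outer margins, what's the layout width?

855 − 4·15 = 795; ÷5 gives c = 159 px.
Layout = 14·159 + 13·15 = 2226 + 195 = 2421 px.

2421 px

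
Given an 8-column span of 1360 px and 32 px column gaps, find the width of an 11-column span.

8 columns + 7 column gaps: 8c + 7·32 = 1360.
8c = 1360 − 224 = 1136, so c = 142 px.
Span of 11: 11·142 + 10·32 = 1562 + 320 = 1882 px.

1882 px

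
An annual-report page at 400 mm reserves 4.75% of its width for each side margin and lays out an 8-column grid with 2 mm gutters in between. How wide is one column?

Each margin = 4.75% of 400 = 19 mm; content = 400 − 2·19 = 362 mm.
Subtracting 7 gutters of 2 leaves 348 for 8 columns, so c = 43.5 mm.

43.5 mm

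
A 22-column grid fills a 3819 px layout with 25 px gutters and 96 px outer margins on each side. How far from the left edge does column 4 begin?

594 px

Inside the margins: 3819 − 192 = 3627 px.
22 columns + 21 gutters: 22c + 21·25 = 3627.
22c = 3627 − 525 = 3102, so c = 141 px.
Each column+gutter stride is 166 px; 3 of them past the 96 px margin is 96 + 498 = 594 px.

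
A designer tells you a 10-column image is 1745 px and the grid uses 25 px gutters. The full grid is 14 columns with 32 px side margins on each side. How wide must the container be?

1745 − 9·25 = 1520; ÷10 gives c = 152 px.
Container = 2·32 + 14·152 + 13·25 = 64 + 2128 + 325 = 2517 px.

2517 px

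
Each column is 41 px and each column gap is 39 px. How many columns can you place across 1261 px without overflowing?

Each extra column adds 41 + 39 = 80 px.
(1261 + 39) / 80 = 16.25, so 16 columns fit.

16 columns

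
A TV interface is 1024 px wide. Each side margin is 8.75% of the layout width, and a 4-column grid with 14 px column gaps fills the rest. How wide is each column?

Margins: 8.75% × 1024 = 89.6 px each, so content = 1024 − 179.2 = 844.8 px.
4c + 3·14 = 844.8 → 4c = 802.8 → c = 200.7 px.

200.7 px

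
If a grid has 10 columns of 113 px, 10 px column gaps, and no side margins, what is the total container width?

1220 px

Container = 10·113 + 9·10 = 1130 + 90 = 1220 px.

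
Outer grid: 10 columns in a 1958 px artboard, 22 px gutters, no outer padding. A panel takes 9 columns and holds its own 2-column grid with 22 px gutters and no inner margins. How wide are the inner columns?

10c + 9·22 = 1958 → 10c = 1760 → c = 176 px.
Span of 9: 9·176 + 8·22 = 1584 + 176 = 1760 px.
2 columns + 1 gutter: 2d + 1·22 = 1760.
2d = 1760 − 22 = 1738, so d = 869 px.

869 px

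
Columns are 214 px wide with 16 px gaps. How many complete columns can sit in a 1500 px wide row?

6 columns: 6·214 + 5·16 = 1364 px ≤ 1500.
7 columns: 1594 px > 1500. So 6.

6 columns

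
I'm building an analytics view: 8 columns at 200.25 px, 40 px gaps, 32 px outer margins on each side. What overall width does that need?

Adding margins, columns and gutters: 64 + 1602 + 280 = 1946 px.

1946 px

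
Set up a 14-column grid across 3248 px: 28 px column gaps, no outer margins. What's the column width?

206 px

3248 − 13·28 = 2884; ÷14 gives c = 206 px.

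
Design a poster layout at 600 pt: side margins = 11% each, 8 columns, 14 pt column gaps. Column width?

46.25 pt

Each margin = 11% of 600 = 66 pt; content = 600 − 2·66 = 468 pt.
8 columns + 7 column gaps: 8c + 7·14 = 468.
8c = 468 − 98 = 370, so c = 46.25 pt.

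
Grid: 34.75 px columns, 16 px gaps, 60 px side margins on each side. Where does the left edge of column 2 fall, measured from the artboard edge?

110.75 px

Column 2 starts at margin + 1·(column + gutter) = 60 + 1·50.75 = 110.75 px.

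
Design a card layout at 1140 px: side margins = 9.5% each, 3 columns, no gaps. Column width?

1140 × (1 − 2·9.5%) = 1140 × 81% = 923.4 px for the columns.
With no gaps, each column is 923.4/3 = 307.8 px.

307.8 px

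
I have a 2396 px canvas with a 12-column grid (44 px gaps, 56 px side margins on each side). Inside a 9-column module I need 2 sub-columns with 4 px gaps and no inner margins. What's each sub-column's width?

Take off 112 px of margins, leaving 2284 px.
12 columns + 11 gaps: 12c + 11·44 = 2284.
12c = 2284 − 484 = 1800, so c = 150 px.
9 columns plus 8 gaps: 1350 + 352 = 1702 px.
1702 − 1·4 = 1698; ÷2 gives d = 849 px.

849 px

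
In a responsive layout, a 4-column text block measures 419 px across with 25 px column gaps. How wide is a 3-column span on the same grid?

308 px

4c + 3·25 = 419 → 4c = 344 → c = 86 px.
3-column span = 3·86 + 2·25 = 308 px.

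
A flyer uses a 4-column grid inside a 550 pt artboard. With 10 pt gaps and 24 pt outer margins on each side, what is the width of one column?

Subtract both margins: 550 − 2·24 = 502 pt.
4 columns + 3 gaps: 4c + 3·10 = 502.
4c = 502 − 30 = 472, so c = 118 pt.

118 pt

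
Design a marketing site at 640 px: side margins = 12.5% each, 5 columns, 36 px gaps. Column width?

67.2 px

Margins: 12.5% × 640 = 80 px each, so content = 640 − 160 = 480 px.
5 columns + 4 gaps: 5c + 4·36 = 480.
5c = 480 − 144 = 336, so c = 67.2 px.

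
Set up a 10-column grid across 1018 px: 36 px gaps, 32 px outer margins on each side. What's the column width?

63 px

Subtract both margins: 1018 − 2·32 = 954 px.
10c + 9·36 = 954 → 10c = 630 → c = 63 px.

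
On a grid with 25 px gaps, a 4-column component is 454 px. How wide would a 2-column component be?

Subtracting 3 gaps of 25 leaves 379 for 4 columns, so c = 94.75 px.
2-column span = 2·94.75 + 1·25 = 214.5 px.

214.5 px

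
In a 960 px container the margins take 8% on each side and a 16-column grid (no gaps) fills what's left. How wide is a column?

50.4 px

Margins: 8% × 960 = 76.8 px each, so content = 960 − 153.6 = 806.4 px.
With no gaps, each column is 806.4/16 = 50.4 px.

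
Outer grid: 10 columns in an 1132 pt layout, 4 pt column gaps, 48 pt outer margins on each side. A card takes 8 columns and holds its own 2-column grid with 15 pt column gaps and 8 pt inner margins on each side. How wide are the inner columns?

Take off 96 pt of margins, leaving 1036 pt.
1036 − 9·4 = 1000; ÷10 gives c = 100 pt.
Span of 8: 8·100 + 7·4 = 800 + 28 = 828 pt.
Inner content = 828 − 2·8 = 812 pt.
Subtracting 1 column gap of 15 leaves 797 for 2 columns, so d = 398.5 pt.

398.5 pt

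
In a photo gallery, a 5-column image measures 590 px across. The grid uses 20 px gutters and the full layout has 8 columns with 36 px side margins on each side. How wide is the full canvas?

1028 px

590 − 4·20 = 510; ÷5 gives c = 102 px.
Total width: 2·36 + 8·102 + 7·20 = 1028 px.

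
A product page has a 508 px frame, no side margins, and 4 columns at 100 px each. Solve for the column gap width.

4 columns take 4·100 = 400 px; remaining 108 splits into 3 column gaps.
g = 108 / 3 = 36 px.

36 px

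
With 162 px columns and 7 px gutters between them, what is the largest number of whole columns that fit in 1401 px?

Each extra column adds 162 + 7 = 169 px.
(1401 + 7) / 169 = 8.33, so 8 columns fit.

8 columns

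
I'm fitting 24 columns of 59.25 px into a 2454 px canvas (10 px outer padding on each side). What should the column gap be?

Take off 20 px of margins, leaving 2434 px.
Columns use 1422 px, leaving 1012 px across 23 column gaps = 44 px each.

44 px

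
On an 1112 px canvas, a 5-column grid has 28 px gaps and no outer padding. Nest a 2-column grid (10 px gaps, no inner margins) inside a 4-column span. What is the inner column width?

437 px

5c + 4·28 = 1112 → 5c = 1000 → c = 200 px.
4 columns plus 3 gaps: 800 + 84 = 884 px.
2d + 1·10 = 884 → 2d = 874 → d = 437 px.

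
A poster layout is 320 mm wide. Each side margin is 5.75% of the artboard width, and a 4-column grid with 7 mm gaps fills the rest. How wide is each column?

65.55 mm

Each margin = 5.75% of 320 = 18.4 mm; content = 320 − 2·18.4 = 283.2 mm.
283.2 − 3·7 = 262.2; ÷4 gives c = 65.55 mm.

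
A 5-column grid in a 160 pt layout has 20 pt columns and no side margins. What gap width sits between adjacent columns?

5 columns take 5·20 = 100 pt; remaining 60 splits into 4 gaps.
g = 60 / 4 = 15 pt.

15 pt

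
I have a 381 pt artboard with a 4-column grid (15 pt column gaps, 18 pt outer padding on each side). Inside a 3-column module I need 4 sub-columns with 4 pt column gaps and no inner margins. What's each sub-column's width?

Subtract both margins: 381 − 2·18 = 345 pt.
345 − 3·15 = 300; ÷4 gives c = 75 pt.
3 columns plus 2 column gaps: 225 + 30 = 255 pt.
Subtracting 3 column gaps of 4 leaves 243 for 4 columns, so d = 60.75 pt.

60.75 pt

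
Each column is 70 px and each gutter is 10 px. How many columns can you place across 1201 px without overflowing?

k columns need k·70 + (k−1)·10 = k·80 − 10.
k·80 − 10 ≤ 1201 → k ≤ 1211 / 80 ≈ 15.14, so k = 15.

15 columns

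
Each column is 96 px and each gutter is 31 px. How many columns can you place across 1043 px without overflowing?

k columns need k·96 + (k−1)·31 = k·127 − 31.
k·127 − 31 ≤ 1043 → k ≤ 1074 / 127 ≈ 8.46, so k = 8.

8 columns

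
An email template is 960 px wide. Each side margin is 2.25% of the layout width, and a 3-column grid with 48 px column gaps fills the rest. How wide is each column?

273.6 px

960 × (1 − 2·2.25%) = 960 × 95.5% = 916.8 px for the columns.
3 columns + 2 column gaps: 3c + 2·48 = 916.8.
3c = 916.8 − 96 = 820.8, so c = 273.6 px.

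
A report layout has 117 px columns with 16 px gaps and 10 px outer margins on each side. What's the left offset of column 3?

276 px

Before column 3: the margin + 2 columns + 2 gaps.
Offset = 10 + 2·(117 + 16) = 10 + 266 = 276 px.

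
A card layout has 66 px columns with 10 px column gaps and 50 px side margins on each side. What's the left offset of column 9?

658 px

Before column 9: the margin + 8 columns + 8 column gaps.
Offset = 50 + 8·(66 + 10) = 50 + 608 = 658 px.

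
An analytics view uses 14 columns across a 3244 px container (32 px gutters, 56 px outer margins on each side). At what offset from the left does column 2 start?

282 px

Take off 112 px of margins, leaving 3132 px.
14 columns + 13 gutters: 14c + 13·32 = 3132.
14c = 3132 − 416 = 2716, so c = 194 px.
Before column 2: the margin + 1 column + 1 gutter.
Offset = 56 + 1·(194 + 32) = 56 + 226 = 282 px.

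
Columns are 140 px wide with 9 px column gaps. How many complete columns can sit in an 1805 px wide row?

12 columns

k columns need k·140 + (k−1)·9 = k·149 − 9.
k·149 − 9 ≤ 1805 → k ≤ 1814 / 149 ≈ 12.17, so k = 12.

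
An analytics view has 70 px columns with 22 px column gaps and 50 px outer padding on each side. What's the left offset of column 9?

Each column+gutter stride is 92 px; 8 of them past the 50 px margin is 50 + 736 = 786 px.

786 px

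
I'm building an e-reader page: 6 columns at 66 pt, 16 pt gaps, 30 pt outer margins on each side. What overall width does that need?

536 pt

Canvas = 2·30 + 6·66 + 5·16 = 60 + 396 + 80 = 536 pt.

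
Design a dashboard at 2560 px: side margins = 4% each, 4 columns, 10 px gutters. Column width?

Margins: 4% × 2560 = 102.4 px each, so content = 2560 − 204.8 = 2355.2 px.
4 columns + 3 gutters: 4c + 3·10 = 2355.2.
4c = 2355.2 − 30 = 2325.2, so c = 581.3 px.

581.3 px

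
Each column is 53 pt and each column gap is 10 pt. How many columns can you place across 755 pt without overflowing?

12 columns

k columns need k·53 + (k−1)·10 = k·63 − 10.
k·63 − 10 ≤ 755 → k ≤ 765 / 63 ≈ 12.14, so k = 12.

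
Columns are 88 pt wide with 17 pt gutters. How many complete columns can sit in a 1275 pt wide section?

12 columns

Each extra column adds 88 + 17 = 105 pt.
(1275 + 17) / 105 = 12.30, so 12 columns fit.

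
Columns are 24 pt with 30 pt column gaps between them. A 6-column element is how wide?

294 pt

6-column span = 6·24 + 5·30 = 294 pt.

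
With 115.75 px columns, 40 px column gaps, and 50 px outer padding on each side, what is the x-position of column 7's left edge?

984.5 px

Column 7 starts at margin + 6·(column + gutter) = 50 + 6·155.75 = 984.5 px.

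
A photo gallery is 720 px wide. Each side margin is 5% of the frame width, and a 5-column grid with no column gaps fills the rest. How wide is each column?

720 × (1 − 2·5%) = 720 × 90% = 648 px for the columns.
5c = 648 → c = 129.6 px.

129.6 px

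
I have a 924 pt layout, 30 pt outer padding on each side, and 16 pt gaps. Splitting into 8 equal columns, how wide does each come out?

94 pt

Content width = 924 − 2·30 = 864 pt.
Subtracting 7 gaps of 16 leaves 752 for 8 columns, so c = 94 pt.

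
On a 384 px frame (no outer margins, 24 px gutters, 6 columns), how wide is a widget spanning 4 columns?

248 px

384 − 5·24 = 264; ÷6 gives c = 44 px.
4 columns plus 3 gutters: 176 + 72 = 248 px.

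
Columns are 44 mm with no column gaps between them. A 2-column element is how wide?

With no column gaps, 2 columns span 2·44 = 88 mm.

88 mm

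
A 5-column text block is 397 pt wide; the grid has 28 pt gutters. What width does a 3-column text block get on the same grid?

227 pt

397 − 4·28 = 285; ÷5 gives c = 57 pt.
3 columns plus 2 gutters: 171 + 56 = 227 pt.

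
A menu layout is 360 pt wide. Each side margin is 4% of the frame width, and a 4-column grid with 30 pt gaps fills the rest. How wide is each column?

360 × (1 − 2·4%) = 360 × 92% = 331.2 pt for the columns.
331.2 − 3·30 = 241.2; ÷4 gives c = 60.3 pt.

60.3 pt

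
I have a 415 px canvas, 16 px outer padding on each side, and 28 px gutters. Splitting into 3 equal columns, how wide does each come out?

Subtract both margins: 415 − 2·16 = 383 px.
Subtracting 2 gutters of 28 leaves 327 for 3 columns, so c = 109 px.

109 px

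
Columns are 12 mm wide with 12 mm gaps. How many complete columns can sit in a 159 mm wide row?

7 columns

Each extra column adds 12 + 12 = 24 mm.
(159 + 12) / 24 = 7.12, so 7 columns fit.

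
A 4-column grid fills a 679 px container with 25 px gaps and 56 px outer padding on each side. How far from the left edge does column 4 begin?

500 px

Take off 112 px of margins, leaving 567 px.
567 − 3·25 = 492; ÷4 gives c = 123 px.
Column 4 starts at margin + 3·(column + gutter) = 56 + 3·148 = 500 px.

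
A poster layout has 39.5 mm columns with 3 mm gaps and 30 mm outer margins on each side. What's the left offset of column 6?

242.5 mm

Column 6 starts at margin + 5·(column + gutter) = 30 + 5·42.5 = 242.5 mm.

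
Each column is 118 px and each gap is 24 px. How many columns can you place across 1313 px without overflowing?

9 columns

Each extra column adds 118 + 24 = 142 px.
(1313 + 24) / 142 = 9.42, so 9 columns fit.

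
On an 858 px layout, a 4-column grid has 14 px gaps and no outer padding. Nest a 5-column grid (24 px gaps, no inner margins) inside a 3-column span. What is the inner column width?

108.8 px

Subtracting 3 gaps of 14 leaves 816 for 4 columns, so c = 204 px.
Span of 3: 3·204 + 2·14 = 612 + 28 = 640 px.
Subtracting 4 gaps of 24 leaves 544 for 5 columns, so d = 108.8 px.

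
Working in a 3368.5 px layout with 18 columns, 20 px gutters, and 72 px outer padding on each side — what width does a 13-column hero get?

Inside the margins: 3368.5 − 144 = 3224.5 px.
Subtracting 17 gutters of 20 leaves 2884.5 for 18 columns, so c = 160.25 px.
13-column span = 13·160.25 + 12·20 = 2323.25 px.

2323.25 px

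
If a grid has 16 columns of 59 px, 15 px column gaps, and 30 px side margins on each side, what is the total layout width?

1229 px

Total width: 2·30 + 16·59 + 15·15 = 1229 px.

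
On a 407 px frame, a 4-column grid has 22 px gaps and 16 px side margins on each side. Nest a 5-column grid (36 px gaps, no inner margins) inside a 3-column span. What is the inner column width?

26.35 px

Outer content = 407 − 2·16 = 375 px.
Subtracting 3 gaps of 22 leaves 309 for 4 columns, so c = 77.25 px.
3-column span = 3·77.25 + 2·22 = 275.75 px.
Subtracting 4 gaps of 36 leaves 131.75 for 5 columns, so d = 26.35 px.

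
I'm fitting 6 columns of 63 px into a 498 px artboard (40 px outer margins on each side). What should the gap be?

8 px

Take off 80 px of margins, leaving 418 px.
6 columns take 6·63 = 378 px; remaining 40 splits into 5 gaps.
g = 40 / 5 = 8 px.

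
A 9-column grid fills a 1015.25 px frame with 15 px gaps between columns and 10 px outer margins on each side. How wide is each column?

97.25 px

Take off 20 px of margins, leaving 995.25 px.
9 columns + 8 gaps: 9c + 8·15 = 995.25.
9c = 995.25 − 120 = 875.25, so c = 97.25 px.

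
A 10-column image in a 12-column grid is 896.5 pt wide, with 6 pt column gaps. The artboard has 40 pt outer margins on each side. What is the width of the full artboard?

Subtracting 9 column gaps of 6 leaves 842.5 for 10 columns, so c = 84.25 pt.
Adding margins, columns and gutters: 80 + 1011 + 66 = 1157 pt.

1157 pt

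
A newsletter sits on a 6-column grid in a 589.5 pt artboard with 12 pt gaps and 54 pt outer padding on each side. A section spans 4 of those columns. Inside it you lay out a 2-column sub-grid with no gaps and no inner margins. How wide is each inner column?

Subtract both margins: 589.5 − 2·54 = 481.5 pt.
6 columns + 5 gaps: 6c + 5·12 = 481.5.
6c = 481.5 − 60 = 421.5, so c = 70.25 pt.
Span of 4: 4·70.25 + 3·12 = 281 + 36 = 317 pt.
317 / 2 = 158.5 pt per column.

158.5 pt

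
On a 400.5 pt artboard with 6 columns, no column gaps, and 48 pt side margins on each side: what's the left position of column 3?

149.5 pt

Inside the margins: 400.5 − 96 = 304.5 pt.
With no column gaps, each column is 304.5/6 = 50.75 pt.
Each column+gutter stride is 50.75 pt; 2 of them past the 48 pt margin is 48 + 101.5 = 149.5 pt.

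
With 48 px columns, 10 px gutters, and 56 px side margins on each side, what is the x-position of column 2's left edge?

Before column 2: the margin + 1 column + 1 gutter.
Offset = 56 + 1·(48 + 10) = 56 + 58 = 114 px.

114 px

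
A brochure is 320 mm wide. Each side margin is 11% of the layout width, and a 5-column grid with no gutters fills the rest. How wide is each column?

Each margin = 11% of 320 = 35.2 mm; content = 320 − 2·35.2 = 249.6 mm.
5c = 249.6 → c = 49.92 mm.

49.92 mm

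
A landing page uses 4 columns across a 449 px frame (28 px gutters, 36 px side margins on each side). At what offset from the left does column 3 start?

238.5 px

Content = 449 − 2·36 = 377 px.
4 columns + 3 gutters: 4c + 3·28 = 377.
4c = 377 − 84 = 293, so c = 73.25 px.
Before column 3: the margin + 2 columns + 2 gutters.
Offset = 36 + 2·(73.25 + 28) = 36 + 202.5 = 238.5 px.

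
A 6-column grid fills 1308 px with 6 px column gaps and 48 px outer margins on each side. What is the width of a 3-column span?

Subtract both margins: 1308 − 2·48 = 1212 px.
6c + 5·6 = 1212 → 6c = 1182 → c = 197 px.
Span of 3: 3·197 + 2·6 = 591 + 12 = 603 px.

603 px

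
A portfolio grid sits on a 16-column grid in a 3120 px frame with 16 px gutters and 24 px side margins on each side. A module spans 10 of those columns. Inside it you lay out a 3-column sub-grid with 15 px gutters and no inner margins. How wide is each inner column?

628 px

Outer content = 3120 − 2·24 = 3072 px.
3072 − 15·16 = 2832; ÷16 gives c = 177 px.
10 columns plus 9 gutters: 1770 + 144 = 1914 px.
3d + 2·15 = 1914 → 3d = 1884 → d = 628 px.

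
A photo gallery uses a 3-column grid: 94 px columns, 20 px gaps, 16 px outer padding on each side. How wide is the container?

Total width: 2·16 + 3·94 + 2·20 = 354 px.

354 px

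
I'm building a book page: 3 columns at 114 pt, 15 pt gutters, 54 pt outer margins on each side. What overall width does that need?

Layout = 2·54 + 3·114 + 2·15 = 108 + 342 + 30 = 480 pt.

480 pt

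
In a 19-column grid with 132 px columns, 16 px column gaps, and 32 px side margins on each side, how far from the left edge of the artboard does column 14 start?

Column 14 starts at margin + 13·(column + gutter) = 32 + 13·148 = 1956 px.

1956 px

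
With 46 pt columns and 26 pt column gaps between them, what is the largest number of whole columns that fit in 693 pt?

9 columns

Each extra column adds 46 + 26 = 72 pt.
(693 + 26) / 72 = 9.99, so 9 columns fit.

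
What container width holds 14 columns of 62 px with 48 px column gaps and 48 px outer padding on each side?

Container = 2·48 + 14·62 + 13·48 = 96 + 868 + 624 = 1588 px.

1588 px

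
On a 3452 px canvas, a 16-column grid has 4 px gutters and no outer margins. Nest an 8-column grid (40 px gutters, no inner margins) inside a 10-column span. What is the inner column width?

3452 − 15·4 = 3392; ÷16 gives c = 212 px.
Span of 10: 10·212 + 9·4 = 2120 + 36 = 2156 px.
8d + 7·40 = 2156 → 8d = 1876 → d = 234.5 px.

234.5 px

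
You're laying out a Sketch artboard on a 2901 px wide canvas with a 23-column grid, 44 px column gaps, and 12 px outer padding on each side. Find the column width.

83 px

Content width = 2901 − 2·12 = 2877 px.
2877 − 22·44 = 1909; ÷23 gives c = 83 px.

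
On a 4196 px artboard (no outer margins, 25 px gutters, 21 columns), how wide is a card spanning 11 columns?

2186 px

4196 − 20·25 = 3696; ÷21 gives c = 176 px.
11 columns plus 10 gutters: 1936 + 250 = 2186 px.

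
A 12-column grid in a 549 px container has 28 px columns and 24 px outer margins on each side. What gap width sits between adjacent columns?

Take off 48 px of margins, leaving 501 px.
12·28 + 11g = 501 → 11g = 165 → g = 15 px.

15 px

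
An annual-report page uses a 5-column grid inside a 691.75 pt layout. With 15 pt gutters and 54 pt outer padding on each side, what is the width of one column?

104.75 pt

Take off 108 pt of margins, leaving 583.75 pt.
5 columns + 4 gutters: 5c + 4·15 = 583.75.
5c = 583.75 − 60 = 523.75, so c = 104.75 pt.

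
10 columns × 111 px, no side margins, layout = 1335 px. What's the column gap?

25 px

Columns use 1110 px, leaving 225 px across 9 column gaps = 25 px each.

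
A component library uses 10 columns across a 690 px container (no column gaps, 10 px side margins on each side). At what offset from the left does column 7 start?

412 px

Inside the margins: 690 − 20 = 670 px.
10c = 670 → c = 67 px.
Each column+gutter stride is 67 px; 6 of them past the 10 px margin is 10 + 402 = 412 px.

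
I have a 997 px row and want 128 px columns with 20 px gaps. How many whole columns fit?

6 columns

k columns need k·128 + (k−1)·20 = k·148 − 20.
k·148 − 20 ≤ 997 → k ≤ 1017 / 148 ≈ 6.87, so k = 6.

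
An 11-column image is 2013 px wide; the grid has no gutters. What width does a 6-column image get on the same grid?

1098 px

11c = 2013 → c = 183 px.
6-column span = 6·183 = 1098 px.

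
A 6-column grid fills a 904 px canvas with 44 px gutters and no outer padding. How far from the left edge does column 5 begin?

6 columns + 5 gutters: 6c + 5·44 = 904.
6c = 904 − 220 = 684, so c = 114 px.
No margin, so column 5 starts at 4·(column + gutter) = 4·158 = 632 px.

632 px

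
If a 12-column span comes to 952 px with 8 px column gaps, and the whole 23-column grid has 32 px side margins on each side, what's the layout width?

12 columns + 11 column gaps: 12c + 11·8 = 952.
12c = 952 − 88 = 864, so c = 72 px.
Total width: 2·32 + 23·72 + 22·8 = 1896 px.

1896 px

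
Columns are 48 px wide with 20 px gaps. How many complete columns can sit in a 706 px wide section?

k columns need k·48 + (k−1)·20 = k·68 − 20.
k·68 − 20 ≤ 706 → k ≤ 726 / 68 ≈ 10.68, so k = 10.

10 columns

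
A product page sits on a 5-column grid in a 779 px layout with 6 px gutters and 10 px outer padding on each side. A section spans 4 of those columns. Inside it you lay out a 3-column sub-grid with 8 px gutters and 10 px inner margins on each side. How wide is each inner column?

190 px

Inside the margins: 779 − 20 = 759 px.
759 − 4·6 = 735; ÷5 gives c = 147 px.
4-column span = 4·147 + 3·6 = 606 px.
Inner content = 606 − 2·10 = 586 px.
Subtracting 2 gutters of 8 leaves 570 for 3 columns, so d = 190 px.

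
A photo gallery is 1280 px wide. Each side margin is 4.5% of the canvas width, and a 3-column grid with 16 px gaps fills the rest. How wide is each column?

377.6 px

Each margin = 4.5% of 1280 = 57.6 px; content = 1280 − 2·57.6 = 1164.8 px.
3 columns + 2 gaps: 3c + 2·16 = 1164.8.
3c = 1164.8 − 32 = 1132.8, so c = 377.6 px.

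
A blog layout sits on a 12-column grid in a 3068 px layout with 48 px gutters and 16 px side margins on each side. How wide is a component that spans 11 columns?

2779 px

Content width = 3068 − 2·16 = 3036 px.
Subtracting 11 gutters of 48 leaves 2508 for 12 columns, so c = 209 px.
Span of 11: 11·209 + 10·48 = 2299 + 480 = 2779 px.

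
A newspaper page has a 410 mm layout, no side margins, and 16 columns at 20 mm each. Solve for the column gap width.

6 mm

Columns use 320 mm, leaving 90 mm across 15 column gaps = 6 mm each.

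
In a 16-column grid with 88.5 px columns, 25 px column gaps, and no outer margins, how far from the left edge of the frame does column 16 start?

Before column 16: 15 columns + 15 column gaps.
Offset = 15·(88.5 + 25) = 15·113.5 = 1702.5 px.

1702.5 px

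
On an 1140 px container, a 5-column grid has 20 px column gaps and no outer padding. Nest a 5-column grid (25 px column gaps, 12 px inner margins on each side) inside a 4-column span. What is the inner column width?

5 columns + 4 column gaps: 5c + 4·20 = 1140.
5c = 1140 − 80 = 1060, so c = 212 px.
4 columns plus 3 column gaps: 848 + 60 = 908 px.
Inner content = 908 − 2·12 = 884 px.
Subtracting 4 column gaps of 25 leaves 784 for 5 columns, so d = 156.8 px.

156.8 px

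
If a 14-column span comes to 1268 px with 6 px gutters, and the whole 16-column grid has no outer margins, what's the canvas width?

1268 − 13·6 = 1190; ÷14 gives c = 85 px.
Total width: 16·85 + 15·6 = 1450 px.

1450 px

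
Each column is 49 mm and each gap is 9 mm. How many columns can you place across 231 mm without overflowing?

4 columns: 4·49 + 3·9 = 223 mm ≤ 231.
5 columns: 281 mm > 231. So 4.

4 columns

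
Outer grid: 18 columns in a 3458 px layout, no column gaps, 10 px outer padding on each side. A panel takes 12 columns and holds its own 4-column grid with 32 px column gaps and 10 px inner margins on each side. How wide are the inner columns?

544 px

Inside the margins: 3458 − 20 = 3438 px.
18c = 3438 → c = 191 px.
With no column gaps, 12 columns span 12·191 = 2292 px.
Inner content = 2292 − 2·10 = 2272 px.
4d + 3·32 = 2272 → 4d = 2176 → d = 544 px.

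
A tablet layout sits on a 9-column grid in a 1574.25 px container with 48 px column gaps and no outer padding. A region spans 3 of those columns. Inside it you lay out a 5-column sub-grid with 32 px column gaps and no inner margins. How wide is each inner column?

72.95 px

Subtracting 8 column gaps of 48 leaves 1190.25 for 9 columns, so c = 132.25 px.
3-column span = 3·132.25 + 2·48 = 492.75 px.
5 columns + 4 column gaps: 5d + 4·32 = 492.75.
5d = 492.75 − 128 = 364.75, so d = 72.95 px.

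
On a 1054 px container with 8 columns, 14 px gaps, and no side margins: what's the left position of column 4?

400.5 px

8c + 7·14 = 1054 → 8c = 956 → c = 119.5 px.
No margin, so column 4 starts at 3·(column + gutter) = 3·133.5 = 400.5 px.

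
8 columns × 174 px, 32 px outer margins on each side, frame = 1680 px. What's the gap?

32 px

Content width = 1680 − 2·32 = 1616 px.
8 columns take 8·174 = 1392 px; remaining 224 splits into 7 gaps.
g = 224 / 7 = 32 px.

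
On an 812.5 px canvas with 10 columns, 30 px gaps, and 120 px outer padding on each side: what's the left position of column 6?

Content = 812.5 − 2·120 = 572.5 px.
572.5 − 9·30 = 302.5; ÷10 gives c = 30.25 px.
Each column+gutter stride is 60.25 px; 5 of them past the 120 px margin is 120 + 301.25 = 421.25 px.

421.25 px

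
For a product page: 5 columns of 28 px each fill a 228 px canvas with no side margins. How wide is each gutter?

Columns use 140 px, leaving 88 px across 4 gutters = 22 px each.

22 px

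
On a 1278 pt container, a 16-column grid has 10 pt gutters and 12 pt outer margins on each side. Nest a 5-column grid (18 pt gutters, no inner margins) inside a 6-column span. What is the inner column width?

Outer content = 1278 − 2·12 = 1254 pt.
16 columns + 15 gutters: 16c + 15·10 = 1254.
16c = 1254 − 150 = 1104, so c = 69 pt.
Span of 6: 6·69 + 5·10 = 414 + 50 = 464 pt.
464 − 4·18 = 392; ÷5 gives d = 78.4 pt.

78.4 pt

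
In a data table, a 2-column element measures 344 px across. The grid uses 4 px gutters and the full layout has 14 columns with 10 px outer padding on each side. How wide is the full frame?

2452 px

2 columns + 1 gutter: 2c + 1·4 = 344.
2c = 344 − 4 = 340, so c = 170 px.
Total width: 2·10 + 14·170 + 13·4 = 2452 px.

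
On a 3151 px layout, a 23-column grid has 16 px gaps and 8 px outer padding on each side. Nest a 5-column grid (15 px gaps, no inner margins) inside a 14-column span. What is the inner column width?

368.4 px

Subtract both margins: 3151 − 2·8 = 3135 px.
23 columns + 22 gaps: 23c + 22·16 = 3135.
23c = 3135 − 352 = 2783, so c = 121 px.
14 columns plus 13 gaps: 1694 + 208 = 1902 px.
5d + 4·15 = 1902 → 5d = 1842 → d = 368.4 px.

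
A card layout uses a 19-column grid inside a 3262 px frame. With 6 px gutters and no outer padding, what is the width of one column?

19 columns + 18 gutters: 19c + 18·6 = 3262.
19c = 3262 − 108 = 3154, so c = 166 px.

166 px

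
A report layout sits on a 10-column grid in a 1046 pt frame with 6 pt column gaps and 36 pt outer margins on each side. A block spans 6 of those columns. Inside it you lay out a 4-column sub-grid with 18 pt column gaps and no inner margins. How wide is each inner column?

Outer content = 1046 − 2·36 = 974 pt.
10c + 9·6 = 974 → 10c = 920 → c = 92 pt.
Span of 6: 6·92 + 5·6 = 552 + 30 = 582 pt.
582 − 3·18 = 528; ÷4 gives d = 132 pt.

132 pt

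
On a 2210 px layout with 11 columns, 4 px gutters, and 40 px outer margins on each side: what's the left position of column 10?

Take off 80 px of margins, leaving 2130 px.
Subtracting 10 gutters of 4 leaves 2090 for 11 columns, so c = 190 px.
Before column 10: the margin + 9 columns + 9 gutters.
Offset = 40 + 9·(190 + 4) = 40 + 1746 = 1786 px.

1786 px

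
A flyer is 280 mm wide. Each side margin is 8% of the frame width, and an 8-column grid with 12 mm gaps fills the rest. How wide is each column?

Margins: 8% × 280 = 22.4 mm each, so content = 280 − 44.8 = 235.2 mm.
Subtracting 7 gaps of 12 leaves 151.2 for 8 columns, so c = 18.9 mm.

18.9 mm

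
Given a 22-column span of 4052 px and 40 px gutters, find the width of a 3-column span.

518 px

4052 − 21·40 = 3212; ÷22 gives c = 146 px.
Span of 3: 3·146 + 2·40 = 438 + 80 = 518 px.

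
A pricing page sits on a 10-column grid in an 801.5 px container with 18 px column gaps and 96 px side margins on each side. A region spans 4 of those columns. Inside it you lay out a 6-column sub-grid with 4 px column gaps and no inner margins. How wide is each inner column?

Inside the margins: 801.5 − 192 = 609.5 px.
10 columns + 9 column gaps: 10c + 9·18 = 609.5.
10c = 609.5 − 162 = 447.5, so c = 44.75 px.
Span of 4: 4·44.75 + 3·18 = 179 + 54 = 233 px.
233 − 5·4 = 213; ÷6 gives d = 35.5 px.

35.5 px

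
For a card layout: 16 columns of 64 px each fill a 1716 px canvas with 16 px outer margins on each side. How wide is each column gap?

44 px

Content width = 1716 − 2·16 = 1684 px.
16·64 + 15g = 1684 → 15g = 660 → g = 44 px.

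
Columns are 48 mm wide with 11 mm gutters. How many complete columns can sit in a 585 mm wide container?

10 columns

Each extra column adds 48 + 11 = 59 mm.
(585 + 11) / 59 = 10.10, so 10 columns fit.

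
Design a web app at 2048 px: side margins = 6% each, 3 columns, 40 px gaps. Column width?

574.08 px

Each margin = 6% of 2048 = 122.88 px; content = 2048 − 2·122.88 = 1802.24 px.
3 columns + 2 gaps: 3c + 2·40 = 1802.24.
3c = 1802.24 − 80 = 1722.24, so c = 574.08 px.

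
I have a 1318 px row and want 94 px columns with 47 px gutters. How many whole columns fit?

Each extra column adds 94 + 47 = 141 px.
(1318 + 47) / 141 = 9.68, so 9 columns fit.

9 columns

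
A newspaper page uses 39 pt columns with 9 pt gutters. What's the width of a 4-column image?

183 pt

Span of 4: 4·39 + 3·9 = 156 + 27 = 183 pt.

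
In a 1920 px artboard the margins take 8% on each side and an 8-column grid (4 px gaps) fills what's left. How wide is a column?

Margins: 8% × 1920 = 153.6 px each, so content = 1920 − 307.2 = 1612.8 px.
1612.8 − 7·4 = 1584.8; ÷8 gives c = 198.1 px.

198.1 px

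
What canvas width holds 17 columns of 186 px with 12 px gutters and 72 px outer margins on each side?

3498 px

Adding margins, columns and gutters: 144 + 3162 + 192 = 3498 px.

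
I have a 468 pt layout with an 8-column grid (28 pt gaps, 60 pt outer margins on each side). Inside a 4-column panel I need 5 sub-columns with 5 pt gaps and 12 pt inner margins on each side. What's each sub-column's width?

Take off 120 pt of margins, leaving 348 pt.
Subtracting 7 gaps of 28 leaves 152 for 8 columns, so c = 19 pt.
4 columns plus 3 gaps: 76 + 84 = 160 pt.
Inner content = 160 − 2·12 = 136 pt.
5d + 4·5 = 136 → 5d = 116 → d = 23.2 pt.

23.2 pt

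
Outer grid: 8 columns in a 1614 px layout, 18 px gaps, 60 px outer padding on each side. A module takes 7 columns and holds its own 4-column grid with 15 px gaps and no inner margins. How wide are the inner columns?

Inside the margins: 1614 − 120 = 1494 px.
Subtracting 7 gaps of 18 leaves 1368 for 8 columns, so c = 171 px.
7-column span = 7·171 + 6·18 = 1305 px.
1305 − 3·15 = 1260; ÷4 gives d = 315 px.

315 px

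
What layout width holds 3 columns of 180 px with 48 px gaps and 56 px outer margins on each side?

Total width: 2·56 + 3·180 + 2·48 = 748 px.

748 px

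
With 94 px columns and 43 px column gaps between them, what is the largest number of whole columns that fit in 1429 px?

10 columns

k columns need k·94 + (k−1)·43 = k·137 − 43.
k·137 − 43 ≤ 1429 → k ≤ 1472 / 137 ≈ 10.74, so k = 10.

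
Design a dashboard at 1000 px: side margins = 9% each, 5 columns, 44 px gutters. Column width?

128.8 px

Each margin = 9% of 1000 = 90 px; content = 1000 − 2·90 = 820 px.
5 columns + 4 gutters: 5c + 4·44 = 820.
5c = 820 − 176 = 644, so c = 128.8 px.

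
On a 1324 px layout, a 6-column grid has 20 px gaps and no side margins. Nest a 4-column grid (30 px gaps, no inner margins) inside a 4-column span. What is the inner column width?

Subtracting 5 gaps of 20 leaves 1224 for 6 columns, so c = 204 px.
Span of 4: 4·204 + 3·20 = 816 + 60 = 876 px.
4d + 3·30 = 876 → 4d = 786 → d = 196.5 px.

196.5 px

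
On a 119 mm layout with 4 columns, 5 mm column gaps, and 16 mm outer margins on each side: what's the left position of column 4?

85 mm

Subtract both margins: 119 − 2·16 = 87 mm.
4 columns + 3 column gaps: 4c + 3·5 = 87.
4c = 87 − 15 = 72, so c = 18 mm.
Column 4 starts at margin + 3·(column + gutter) = 16 + 3·23 = 85 mm.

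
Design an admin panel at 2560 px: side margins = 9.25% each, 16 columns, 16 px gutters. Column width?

2560 × (1 − 2·9.25%) = 2560 × 81.5% = 2086.4 px for the columns.
16c + 15·16 = 2086.4 → 16c = 1846.4 → c = 115.4 px.

115.4 px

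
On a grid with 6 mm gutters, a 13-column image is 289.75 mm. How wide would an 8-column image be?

176 mm

13 columns + 12 gutters: 13c + 12·6 = 289.75.
13c = 289.75 − 72 = 217.75, so c = 16.75 mm.
Span of 8: 8·16.75 + 7·6 = 134 + 42 = 176 mm.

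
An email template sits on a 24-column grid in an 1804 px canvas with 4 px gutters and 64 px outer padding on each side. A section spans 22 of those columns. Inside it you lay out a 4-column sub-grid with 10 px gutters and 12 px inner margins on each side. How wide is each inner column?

Subtract both margins: 1804 − 2·64 = 1676 px.
Subtracting 23 gutters of 4 leaves 1584 for 24 columns, so c = 66 px.
22 columns plus 21 gutters: 1452 + 84 = 1536 px.
Inner content = 1536 − 2·12 = 1512 px.
4d + 3·10 = 1512 → 4d = 1482 → d = 370.5 px.

370.5 px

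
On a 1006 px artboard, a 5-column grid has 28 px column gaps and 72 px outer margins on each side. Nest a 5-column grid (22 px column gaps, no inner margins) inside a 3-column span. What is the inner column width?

83.6 px

Inside the margins: 1006 − 144 = 862 px.
Subtracting 4 column gaps of 28 leaves 750 for 5 columns, so c = 150 px.
Span of 3: 3·150 + 2·28 = 450 + 56 = 506 px.
5 columns + 4 column gaps: 5d + 4·22 = 506.
5d = 506 − 88 = 418, so d = 83.6 px.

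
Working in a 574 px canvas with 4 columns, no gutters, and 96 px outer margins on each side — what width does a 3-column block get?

286.5 px

Take off 192 px of margins, leaving 382 px.
With no gutters, each column is 382/4 = 95.5 px.
3-column span = 3·95.5 = 286.5 px.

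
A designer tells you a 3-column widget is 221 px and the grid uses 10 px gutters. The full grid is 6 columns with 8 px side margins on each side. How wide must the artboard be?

Subtracting 2 gutters of 10 leaves 201 for 3 columns, so c = 67 px.
Artboard = 2·8 + 6·67 + 5·10 = 16 + 402 + 50 = 468 px.

468 px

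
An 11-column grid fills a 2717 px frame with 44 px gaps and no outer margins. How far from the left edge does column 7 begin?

11c + 10·44 = 2717 → 11c = 2277 → c = 207 px.
No margin, so column 7 starts at 6·(column + gutter) = 6·251 = 1506 px.

1506 px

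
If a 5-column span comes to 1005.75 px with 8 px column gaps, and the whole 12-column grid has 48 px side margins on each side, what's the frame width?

5c + 4·8 = 1005.75 → 5c = 973.75 → c = 194.75 px.
Frame = 2·48 + 12·194.75 + 11·8 = 96 + 2337 + 88 = 2521 px.

2521 px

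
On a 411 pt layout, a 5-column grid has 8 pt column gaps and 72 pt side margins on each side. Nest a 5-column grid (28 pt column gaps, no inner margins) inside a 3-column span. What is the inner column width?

9 pt

Take off 144 pt of margins, leaving 267 pt.
Subtracting 4 column gaps of 8 leaves 235 for 5 columns, so c = 47 pt.
3-column span = 3·47 + 2·8 = 157 pt.
5d + 4·28 = 157 → 5d = 45 → d = 9 pt.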